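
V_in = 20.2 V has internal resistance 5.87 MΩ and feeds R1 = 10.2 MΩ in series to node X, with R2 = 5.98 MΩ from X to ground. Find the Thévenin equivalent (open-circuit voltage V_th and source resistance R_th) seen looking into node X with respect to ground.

V_th ≈ 5.48 V, R_th ≈ 4.36 MΩ

R1' = 5.87 + 10.2 = 16.07 MΩ (source resistance + R1).
Open-circuit (no load on X): V_th = V_in · R2/(R1' + R2) = 20.2 × 5.98/(16.07 + 5.98) = 5.478 V.
Zeroing V_in shorts the top of R1' to ground, so R_th = R1' ‖ R2 = 4.358 MΩ.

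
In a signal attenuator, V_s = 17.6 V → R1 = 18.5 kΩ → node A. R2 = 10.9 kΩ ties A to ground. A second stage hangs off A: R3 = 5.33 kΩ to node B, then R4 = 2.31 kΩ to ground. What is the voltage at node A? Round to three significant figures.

Looking into the second stage from A: R3 + R4 = 7.640 kΩ appears in parallel with R2.
R2 ‖ (R3+R4) = 4.492 kΩ.
So V_A = 17.6 × 0.1954 = 3.438 V.

V_A ≈ 3.44 V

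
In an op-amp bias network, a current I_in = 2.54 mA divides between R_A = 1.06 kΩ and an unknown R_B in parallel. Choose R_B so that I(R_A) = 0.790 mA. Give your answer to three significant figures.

R_B ≈ 0.479 kΩ

In a two-way split, I_A/I_in = R_B/(R_A + R_B).
0.790/2.54 = R_B/(R_A + R_B) → R_B = R_A · (0.3110)/(1 − 0.3110) = 1.06 × 0.4514 = 0.4785 kΩ.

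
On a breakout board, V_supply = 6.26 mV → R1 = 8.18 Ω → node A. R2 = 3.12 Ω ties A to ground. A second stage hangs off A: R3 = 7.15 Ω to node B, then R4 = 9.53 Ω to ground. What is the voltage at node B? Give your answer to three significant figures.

Node A sees R2 in parallel with the series input of stage 2, R3 + R4 = 16.68 Ω.
R2 ‖ (R3+R4) = 2.628 Ω.
V_A = 6.26 × 2.628/(8.18 + 2.628) = 1.522 mV.
Then the unloaded second divider: V_B = V_A × R4/(R3+R4) = 1.522 × 0.5713 = 0.8698 mV.

V_B ≈ 0.870 mV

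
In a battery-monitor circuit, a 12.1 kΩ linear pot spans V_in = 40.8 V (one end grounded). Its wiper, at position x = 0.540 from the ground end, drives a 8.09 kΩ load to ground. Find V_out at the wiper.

Split the track: R_lower = x·R_p = 6.534 kΩ, R_upper = (1−x)·R_p = 5.566 kΩ.
Lower segment in parallel with the load: 6.534 ‖ 8.09 = 3.615 kΩ.
Then V_out = V_in · 3.615/(5.566 + 3.615) = 16.06 V.

V_out ≈ 16.1 V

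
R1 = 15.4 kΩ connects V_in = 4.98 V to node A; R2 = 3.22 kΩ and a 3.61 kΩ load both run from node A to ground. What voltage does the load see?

V_out ≈ 0.496 V

First combine the lower leg with the load: R2 ‖ R_L = 1.702 kΩ.
Now apply the divider: V_out = 4.98 × 0.09952 = 0.4956 V.
(Unloaded it would be 0.861 V; the load pulls it down.)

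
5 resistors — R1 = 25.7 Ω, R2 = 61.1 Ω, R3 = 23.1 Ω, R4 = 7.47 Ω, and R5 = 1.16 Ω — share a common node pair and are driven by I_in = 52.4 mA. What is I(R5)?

Total conductance ΣG = 1/25.7 + 1/61.1 + 1/23.1 + 1/7.47 + 1/1.16 = 1.095 (units of 1/Ω).
Current divider: I(R5) = I_in · G_k/ΣG = 52.4 × (0.8621/1.095) = 52.4 × 0.7876 = 41.27 mA.

I ≈ 41.3 mA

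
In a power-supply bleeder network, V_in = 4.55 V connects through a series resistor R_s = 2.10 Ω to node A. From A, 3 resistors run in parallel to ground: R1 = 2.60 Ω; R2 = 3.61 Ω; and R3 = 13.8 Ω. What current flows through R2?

I ≈ 0.496 A

Equivalent of the parallel group: R_p = 1.362 Ω.
V_A = 4.55 × 1.362/3.462 = 1.790 V.
Branch current I = V_A/R2 = 1.790/3.61 = 0.4959 A.
(Equivalently: I_total = 1.314 A, then current-divider fraction G_k/ΣG = 0.3774.)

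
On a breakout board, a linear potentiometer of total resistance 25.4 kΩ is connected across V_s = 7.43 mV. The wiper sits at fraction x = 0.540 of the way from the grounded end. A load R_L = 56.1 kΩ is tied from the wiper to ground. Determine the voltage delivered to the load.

V_out ≈ 3.61 mV

The pot divides into 11.68 kΩ above the wiper and 13.72 kΩ below.
(x·R_p) ‖ R_L = 11.02 kΩ.
Then V_out = V_s · 11.02/(11.68 + 11.02) = 3.607 mV.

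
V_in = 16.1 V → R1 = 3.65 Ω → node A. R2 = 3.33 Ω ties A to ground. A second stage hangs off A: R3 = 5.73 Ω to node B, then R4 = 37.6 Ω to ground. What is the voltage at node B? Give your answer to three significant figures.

The second stage (R3 + R4 = 43.33 Ω) loads node A in parallel with R2.
Effective lower resistance at A: R2 ‖ 43.33 = 3.092 Ω.
First divider: V_A = V_in · 3.092/(3.65 + 3.092) = 7.384 V.
Then the unloaded second divider: V_B = V_A × R4/(R3+R4) = 7.384 × 0.8678 = 6.408 V.

V_B ≈ 6.41 V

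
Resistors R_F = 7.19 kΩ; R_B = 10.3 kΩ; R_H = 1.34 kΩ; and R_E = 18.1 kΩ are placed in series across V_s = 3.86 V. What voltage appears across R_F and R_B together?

Total series resistance ΣR = 7.19 + 10.3 + 1.34 + 18.1 = 36.93 kΩ.
R_{R_F..R_B} = 7.19 + 10.3 = 17.49 kΩ.
By the voltage-divider rule, V = 3.86 × 17.49/36.93 = 1.828 V.

V ≈ 1.83 V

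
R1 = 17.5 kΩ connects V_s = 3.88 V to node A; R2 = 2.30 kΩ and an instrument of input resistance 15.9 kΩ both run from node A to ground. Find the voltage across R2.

First combine the lower leg with the load: R2 ‖ R_L = 2.009 kΩ.
Then V_out = V_s · R2'/(R1 + R2') = 3.88 × 2.009/19.51 = 0.3996 V.

V_out ≈ 0.400 V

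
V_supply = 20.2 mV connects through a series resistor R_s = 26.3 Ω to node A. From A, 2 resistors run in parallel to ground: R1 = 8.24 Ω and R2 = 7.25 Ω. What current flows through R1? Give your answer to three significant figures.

Parallel bank: R_p = 1/(1/8.24 + 1/7.25) = 3.857 Ω.
Node voltage V_A = V_supply · R_p/(R_s + R_p) = 20.2 × 0.1279 = 2.583 mV.
I(R1) = V_A / R1 = 2.583/8.24 = 0.3135 mA.

I ≈ 0.314 mA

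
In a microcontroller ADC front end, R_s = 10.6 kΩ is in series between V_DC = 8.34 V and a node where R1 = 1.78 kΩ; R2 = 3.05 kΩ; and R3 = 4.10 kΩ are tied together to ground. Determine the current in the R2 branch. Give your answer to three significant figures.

I ≈ 0.210 mA

Equivalent of the parallel group: R_p = 0.8822 kΩ.
V_A by voltage divider: V_A = 8.34 × 0.8822/(10.6 + 0.8822) = 0.6408 V.
I(R2) = V_A / R2 = 0.6408/3.05 = 0.2101 mA.
(Check via current divider: I_total = 0.7263 mA; share G_k/ΣG = 0.2892 → same result.)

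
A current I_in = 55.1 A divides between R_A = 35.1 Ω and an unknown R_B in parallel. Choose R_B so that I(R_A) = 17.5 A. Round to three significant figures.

R_B ≈ 16.3 Ω

Two-branch current divider: I_A = I_in · R_B/(R_A + R_B).
With f = 0.3176, R_B = R_A · f/(1−f) = 35.1 × 0.4654 = 16.34 Ω.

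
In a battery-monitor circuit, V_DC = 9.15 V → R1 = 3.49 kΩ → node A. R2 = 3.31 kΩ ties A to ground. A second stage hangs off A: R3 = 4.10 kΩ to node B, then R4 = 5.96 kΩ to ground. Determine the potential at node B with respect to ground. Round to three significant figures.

Node A sees R2 in parallel with the series input of stage 2, R3 + R4 = 10.06 kΩ.
Effective lower resistance at A: R2 ‖ 10.06 = 2.491 kΩ.
So V_A = 9.15 × 0.4164 = 3.810 V.
Stage 2 is unloaded, so V_B = V_A · R4/(R3+R4) = 3.810 × 5.96/10.06 = 2.257 V.

V_B ≈ 2.26 V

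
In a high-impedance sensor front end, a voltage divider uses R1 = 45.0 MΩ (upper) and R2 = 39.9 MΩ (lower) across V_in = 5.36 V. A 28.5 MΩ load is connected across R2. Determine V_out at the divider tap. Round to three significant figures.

First combine the lower leg with the load: R2 ‖ R_L = 16.62 MΩ.
Voltage divider with the loaded lower leg: V_out = 5.36 × 16.62/(45.0 + 16.62) = 5.36 × 0.2698 = 1.446 V.
(Unloaded it would be 2.52 V; the load pulls it down.)

V_out ≈ 1.45 V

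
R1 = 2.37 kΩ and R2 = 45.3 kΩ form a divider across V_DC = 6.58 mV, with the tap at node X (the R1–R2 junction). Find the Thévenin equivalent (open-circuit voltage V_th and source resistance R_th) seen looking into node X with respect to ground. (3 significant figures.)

V_th is the unloaded tap voltage: V_DC · R2/(R1+R2) = 6.58 × 0.9503 = 6.253 mV.
Looking into X with the source shorted: R_th = R1·R2/(R1+R2) = 2.370 × 45.3/47.67 = 2.252 kΩ.

V_th ≈ 6.25 mV, R_th ≈ 2.25 kΩ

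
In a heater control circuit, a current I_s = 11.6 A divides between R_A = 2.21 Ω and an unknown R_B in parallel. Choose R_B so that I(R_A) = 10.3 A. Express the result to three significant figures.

The fraction through R_A equals R_B/(R_A+R_B).
10.3/11.6 = R_B/(R_A + R_B) → R_B = R_A · (0.8879)/(1 − 0.8879) = 2.21 × 7.923 = 17.51 Ω.

R_B ≈ 17.5 Ω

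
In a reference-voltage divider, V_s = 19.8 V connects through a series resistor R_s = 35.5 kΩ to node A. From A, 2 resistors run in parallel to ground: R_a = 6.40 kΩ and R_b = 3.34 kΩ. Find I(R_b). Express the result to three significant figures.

Equivalent of the parallel group: R_p = 2.195 kΩ.
V_A by voltage divider: V_A = 19.8 × 2.195/(35.5 + 2.195) = 1.153 V.
I(R_b) = V_A / R_b = 1.153/3.34 = 0.3451 mA.
(Check via current divider: I_total = 0.5253 mA; share G_k/ΣG = 0.6571 → same result.)

I ≈ 0.345 mA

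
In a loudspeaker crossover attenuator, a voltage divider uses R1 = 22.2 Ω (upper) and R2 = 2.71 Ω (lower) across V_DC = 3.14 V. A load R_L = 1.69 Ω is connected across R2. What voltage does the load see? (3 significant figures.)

First combine the lower leg with the load: R2 ‖ R_L = 1.041 Ω.
Now apply the divider: V_out = 3.14 × 0.04479 = 0.1406 V.
(Unloaded it would be 0.342 V; the load pulls it down.)

V_out ≈ 0.141 V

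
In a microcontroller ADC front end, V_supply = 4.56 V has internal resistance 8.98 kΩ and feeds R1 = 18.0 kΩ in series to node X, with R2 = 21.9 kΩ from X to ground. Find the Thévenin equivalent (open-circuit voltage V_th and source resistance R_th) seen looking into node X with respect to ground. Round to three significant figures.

R1' = 8.98 + 18.0 = 26.98 kΩ (source resistance + R1).
With X open, the divider is unloaded: V_th = 4.56 × 21.9/48.88 = 2.043 V.
With V_supply suppressed (replaced by a short), R_th = R1' ‖ R2 = (26.98 × 21.9)/(26.98 + 21.9) = 12.09 kΩ.

V_th ≈ 2.04 V, R_th ≈ 12.1 kΩ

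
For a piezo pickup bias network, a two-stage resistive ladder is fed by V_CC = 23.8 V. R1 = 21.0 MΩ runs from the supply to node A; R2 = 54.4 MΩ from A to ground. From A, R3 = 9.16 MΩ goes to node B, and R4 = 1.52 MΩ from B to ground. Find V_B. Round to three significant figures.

V_B ≈ 1.01 V

The second stage (R3 + R4 = 10.68 MΩ) loads node A in parallel with R2.
R2 ‖ (R3+R4) = 8.927 MΩ.
V_A = 23.8 × 8.927/(21.0 + 8.927) = 7.100 V.
Then the unloaded second divider: V_B = V_A × R4/(R3+R4) = 7.100 × 0.1423 = 1.010 V.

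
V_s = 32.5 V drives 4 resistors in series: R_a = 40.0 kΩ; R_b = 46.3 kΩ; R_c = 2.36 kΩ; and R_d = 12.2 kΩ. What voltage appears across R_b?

V ≈ 14.9 V

Series total: ΣR = 40.0 + 46.3 + 2.36 + 12.2 = 100.9 kΩ.
By the voltage-divider rule, V = 32.5 × 46.30/100.9 = 14.92 V.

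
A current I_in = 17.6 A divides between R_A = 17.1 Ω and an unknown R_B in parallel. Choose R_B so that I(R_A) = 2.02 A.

R_B ≈ 2.22 Ω

In a two-way split, I_A/I_in = R_B/(R_A + R_B).
2.02/17.6 = R_B/(R_A + R_B) → R_B = R_A · (0.1148)/(1 − 0.1148) = 17.1 × 0.1297 = 2.217 Ω.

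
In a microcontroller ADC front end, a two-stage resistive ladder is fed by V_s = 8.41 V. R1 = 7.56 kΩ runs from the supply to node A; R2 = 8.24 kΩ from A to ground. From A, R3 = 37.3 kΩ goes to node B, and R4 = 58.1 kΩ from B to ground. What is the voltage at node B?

Node A sees R2 in parallel with the series input of stage 2, R3 + R4 = 95.40 kΩ.
R2 ‖ (R3+R4) = 7.585 kΩ.
V_A = 8.41 × 7.585/(7.56 + 7.585) = 4.212 V.
Then the unloaded second divider: V_B = V_A × R4/(R3+R4) = 4.212 × 0.6090 = 2.565 V.

V_B ≈ 2.57 V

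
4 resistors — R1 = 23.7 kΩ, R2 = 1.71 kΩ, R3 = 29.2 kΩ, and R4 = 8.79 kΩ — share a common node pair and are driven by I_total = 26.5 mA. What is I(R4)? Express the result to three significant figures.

ΣG = 1/23.7 + 1/1.71 + 1/29.2 + 1/8.79 = 0.7750.
By the current-divider rule, I = I_total · G_k/ΣG = 26.5 × 0.1468 = 3.890 mA.

I ≈ 3.89 mA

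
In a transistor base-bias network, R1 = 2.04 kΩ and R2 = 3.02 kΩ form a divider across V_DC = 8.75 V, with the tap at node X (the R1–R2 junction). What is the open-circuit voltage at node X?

V_th ≈ 5.22 V

Open-circuit (no load on X): V_th = V_DC · R2/(R1 + R2) = 8.75 × 3.02/(2.040 + 3.02) = 5.222 V.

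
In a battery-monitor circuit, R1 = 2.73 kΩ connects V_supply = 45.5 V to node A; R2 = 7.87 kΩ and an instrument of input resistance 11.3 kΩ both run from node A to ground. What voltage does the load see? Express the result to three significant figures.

V_out ≈ 28.6 V

R2 ‖ R_L = (7.87 × 11.3)/(7.87 + 11.3) = 4.639 kΩ.
Now apply the divider: V_out = 45.5 × 0.6295 = 28.64 V.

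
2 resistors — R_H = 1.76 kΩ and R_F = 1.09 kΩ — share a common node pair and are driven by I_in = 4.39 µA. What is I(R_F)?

I ≈ 2.71 µA

For two parallel branches, I_k = I_in · (other R)/(sum of R).
So I = 4.39 × 1.76/2.850 = 2.711 µA.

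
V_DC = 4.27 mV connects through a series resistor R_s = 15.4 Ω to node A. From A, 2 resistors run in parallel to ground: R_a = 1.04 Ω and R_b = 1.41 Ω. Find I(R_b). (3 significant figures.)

Parallel bank: R_p = 1/(1/1.04 + 1/1.41) = 0.5985 Ω.
V_A by voltage divider: V_A = 4.27 × 0.5985/(15.4 + 0.5985) = 0.1597 mV.
Branch current I = V_A/R_b = 0.1597/1.41 = 0.1133 mA.
(Check via current divider: I_total = 0.2669 mA; share G_k/ΣG = 0.4245 → same result.)

I ≈ 0.113 mA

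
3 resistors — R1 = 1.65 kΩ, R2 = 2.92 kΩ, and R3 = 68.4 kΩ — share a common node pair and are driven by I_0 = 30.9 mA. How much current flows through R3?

I ≈ 0.469 mA

Total conductance ΣG = 1/1.65 + 1/2.92 + 1/68.4 = 0.9631 (units of 1/kΩ).
R3 takes the fraction G_k/ΣG = 0.01462/0.9631 = 0.01518, so I = 30.9 × 0.01518 = 0.4690 mA.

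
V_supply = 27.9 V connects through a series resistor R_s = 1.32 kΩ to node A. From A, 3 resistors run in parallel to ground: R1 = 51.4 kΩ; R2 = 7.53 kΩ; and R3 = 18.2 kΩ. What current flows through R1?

Combine the parallel branches: R_p = (1/51.4 + 1/7.53 + 1/18.2)⁻¹ = 4.826 kΩ.
V_A by voltage divider: V_A = 27.9 × 4.826/(1.32 + 4.826) = 21.91 V.
I(R1) = V_A / R1 = 21.91/51.4 = 0.4262 mA.

I ≈ 0.426 mA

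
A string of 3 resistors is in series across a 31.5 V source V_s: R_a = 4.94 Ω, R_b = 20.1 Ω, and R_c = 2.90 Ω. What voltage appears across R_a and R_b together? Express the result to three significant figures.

V ≈ 28.2 V

ΣR = 4.94 + 20.1 + 2.90 = 27.94 Ω.
R_{R_a..R_b} = 4.94 + 20.1 = 25.04 Ω.
Voltage divider: V = V_s · (25.04 / 27.94) = 31.5 × 0.8962 = 28.23 V.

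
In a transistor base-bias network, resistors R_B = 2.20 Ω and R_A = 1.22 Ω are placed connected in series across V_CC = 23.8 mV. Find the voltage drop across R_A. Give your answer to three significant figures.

ΣR = 2.20 + 1.22 = 3.420 Ω.
V = V_CC · R/ΣR = 23.8 × 0.3567 = 8.490 mV.

V ≈ 8.49 mV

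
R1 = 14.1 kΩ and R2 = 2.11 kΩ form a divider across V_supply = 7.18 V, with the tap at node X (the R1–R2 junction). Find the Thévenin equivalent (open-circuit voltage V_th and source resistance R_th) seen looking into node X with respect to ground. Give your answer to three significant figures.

With X open, the divider is unloaded: V_th = 7.18 × 2.11/16.21 = 0.9346 V.
Zeroing V_supply shorts the top of R1 to ground, so R_th = R1 ‖ R2 = 1.835 kΩ.

V_th ≈ 0.935 V, R_th ≈ 1.84 kΩ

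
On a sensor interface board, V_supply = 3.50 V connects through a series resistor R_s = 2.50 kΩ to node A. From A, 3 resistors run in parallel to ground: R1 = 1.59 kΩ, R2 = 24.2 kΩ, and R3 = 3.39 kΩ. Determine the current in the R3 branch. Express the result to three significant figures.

Combine the parallel branches: R_p = (1/1.59 + 1/24.2 + 1/3.39)⁻¹ = 1.036 kΩ.
V_A = 3.50 × 1.036/3.536 = 1.025 V.
I(R3) = V_A / R3 = 1.025/3.39 = 0.3025 mA.
(Equivalently: I_total = 0.9898 mA, then current-divider fraction G_k/ΣG = 0.3056.)

I ≈ 0.302 mA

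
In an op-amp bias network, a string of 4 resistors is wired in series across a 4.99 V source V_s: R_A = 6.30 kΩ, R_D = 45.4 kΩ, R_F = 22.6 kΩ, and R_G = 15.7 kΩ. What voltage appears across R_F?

ΣR = 6.30 + 45.4 + 22.6 + 15.7 = 90.00 kΩ.
Voltage divider: V = V_s · (22.60 / 90.00) = 4.99 × 0.2511 = 1.253 V.

V ≈ 1.25 V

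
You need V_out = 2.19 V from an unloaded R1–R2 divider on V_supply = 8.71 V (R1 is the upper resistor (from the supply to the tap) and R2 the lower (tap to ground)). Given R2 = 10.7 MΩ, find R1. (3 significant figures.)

R1 ≈ 31.9 MΩ

V_out/V_supply = R2/(R1+R2) = 0.2514.
So R1 = R2 · (V_supply/V_out − 1) = 10.7 × (8.71/2.19 − 1) = 10.7 × 2.977 = 31.86 MΩ.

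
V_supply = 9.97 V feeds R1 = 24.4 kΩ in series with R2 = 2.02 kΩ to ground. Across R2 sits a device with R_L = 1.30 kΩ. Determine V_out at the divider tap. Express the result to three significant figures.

R2 ‖ R_L = (2.02 × 1.30)/(2.02 + 1.30) = 0.7910 kΩ.
Then V_out = V_supply · R2'/(R1 + R2') = 9.97 × 0.7910/25.19 = 0.3130 V.

V_out ≈ 0.313 V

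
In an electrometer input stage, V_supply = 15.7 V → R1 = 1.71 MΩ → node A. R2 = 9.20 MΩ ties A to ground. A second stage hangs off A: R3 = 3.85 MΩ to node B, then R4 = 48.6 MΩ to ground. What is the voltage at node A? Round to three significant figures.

V_A ≈ 12.9 V

Looking into the second stage from A: R3 + R4 = 52.45 MΩ appears in parallel with R2.
Effective lower resistance at A: R2 ‖ 52.45 = 7.827 MΩ.
So V_A = 15.7 × 0.8207 = 12.88 V.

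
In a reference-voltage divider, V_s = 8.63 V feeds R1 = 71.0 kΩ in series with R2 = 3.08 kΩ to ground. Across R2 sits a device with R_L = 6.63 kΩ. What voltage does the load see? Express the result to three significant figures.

The load sits in parallel with R2, giving an effective lower resistance R2' = R2·R_L/(R2+R_L) = 2.103 kΩ.
Voltage divider with the loaded lower leg: V_out = 8.63 × 2.103/(71.0 + 2.103) = 8.63 × 0.02877 = 0.2483 V.
(Unloaded it would be 0.359 V; the load pulls it down.)

V_out ≈ 0.248 V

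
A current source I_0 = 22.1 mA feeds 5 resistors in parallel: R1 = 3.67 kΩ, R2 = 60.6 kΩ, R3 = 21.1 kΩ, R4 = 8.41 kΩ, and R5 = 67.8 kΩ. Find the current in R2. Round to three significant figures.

Conductances: ΣG = 1/3.67 + 1/60.6 + 1/21.1 + 1/8.41 + 1/67.8 = 0.4700 (1/kΩ).
Current divider: I(R2) = I_0 · G_k/ΣG = 22.1 × (0.01650/0.4700) = 22.1 × 0.03511 = 0.7759 mA.

I ≈ 0.776 mA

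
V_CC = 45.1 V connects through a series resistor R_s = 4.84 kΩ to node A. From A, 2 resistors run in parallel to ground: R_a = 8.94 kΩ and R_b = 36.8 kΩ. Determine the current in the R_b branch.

I ≈ 0.733 mA

Parallel bank: R_p = 1/(1/8.94 + 1/36.8) = 7.193 kΩ.
V_A by voltage divider: V_A = 45.1 × 7.193/(4.84 + 7.193) = 26.96 V.
I(R_b) = V_A / R_b = 26.96/36.8 = 0.7326 mA.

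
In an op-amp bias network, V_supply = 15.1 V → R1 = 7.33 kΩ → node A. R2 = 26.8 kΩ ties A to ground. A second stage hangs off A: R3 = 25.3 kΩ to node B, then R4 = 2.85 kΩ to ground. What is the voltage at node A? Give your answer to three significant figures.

V_A ≈ 9.84 V

The second stage (R3 + R4 = 28.15 kΩ) loads node A in parallel with R2.
R2 ‖ (R3+R4) = 13.73 kΩ.
V_A = 15.1 × 13.73/(7.33 + 13.73) = 9.844 V.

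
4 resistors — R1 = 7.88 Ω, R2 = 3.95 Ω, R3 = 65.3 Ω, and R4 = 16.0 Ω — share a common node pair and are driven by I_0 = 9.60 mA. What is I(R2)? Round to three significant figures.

ΣG = 1/7.88 + 1/3.95 + 1/65.3 + 1/16.0 = 0.4579.
By the current-divider rule, I = I_0 · G_k/ΣG = 9.60 × 0.5529 = 5.308 mA.

I ≈ 5.31 mA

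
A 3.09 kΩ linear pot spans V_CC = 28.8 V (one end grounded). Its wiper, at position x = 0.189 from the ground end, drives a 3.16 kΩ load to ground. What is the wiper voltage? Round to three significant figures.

Split the track: R_lower = x·R_p = 0.5840 kΩ, R_upper = (1−x)·R_p = 2.506 kΩ.
Lower segment in parallel with the load: 0.5840 ‖ 3.16 = 0.4929 kΩ.
V_out = 28.8 × 0.4929/(2.506 + 0.4929) = 4.734 V.

V_out ≈ 4.73 V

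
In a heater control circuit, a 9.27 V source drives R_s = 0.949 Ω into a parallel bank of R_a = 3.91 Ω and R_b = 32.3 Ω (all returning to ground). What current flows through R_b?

Equivalent of the parallel group: R_p = 3.488 Ω.
V_A = 9.27 × 3.488/4.437 = 7.287 V.
I(R_b) = V_A / R_b = 7.287/32.3 = 0.2256 A.
(Equivalently: I_total = 2.089 A, then current-divider fraction G_k/ΣG = 0.1080.)

I ≈ 0.226 A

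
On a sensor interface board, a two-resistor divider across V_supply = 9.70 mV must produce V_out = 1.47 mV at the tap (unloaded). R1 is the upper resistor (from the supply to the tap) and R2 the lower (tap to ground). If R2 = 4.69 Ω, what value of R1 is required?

The divider ratio is R2/(R1+R2) = 1.47/9.70 = 0.1515.
Rearranging, R1 = R2·(1−k)/k = 4.69 × 5.599 = 26.26 Ω.

R1 ≈ 26.3 Ω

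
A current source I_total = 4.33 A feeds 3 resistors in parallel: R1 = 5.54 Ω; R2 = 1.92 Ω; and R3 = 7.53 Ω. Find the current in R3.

I ≈ 0.689 A

Total conductance ΣG = 1/5.54 + 1/1.92 + 1/7.53 = 0.8341 (units of 1/Ω).
By the current-divider rule, I = I_total · G_k/ΣG = 4.33 × 0.1592 = 0.6894 A.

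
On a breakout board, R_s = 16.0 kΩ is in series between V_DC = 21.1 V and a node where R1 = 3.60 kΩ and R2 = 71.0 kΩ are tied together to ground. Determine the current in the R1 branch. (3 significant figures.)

I ≈ 1.03 mA

Parallel bank: R_p = 1/(1/3.60 + 1/71.0) = 3.426 kΩ.
V_A = 21.1 × 3.426/19.43 = 3.721 V.
I(R1) = V_A / R1 = 3.721/3.60 = 1.034 mA.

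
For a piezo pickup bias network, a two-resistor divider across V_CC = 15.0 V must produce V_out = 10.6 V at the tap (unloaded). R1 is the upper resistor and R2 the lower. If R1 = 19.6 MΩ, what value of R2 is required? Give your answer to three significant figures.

Required fraction k = V_out/V_CC = 0.7067.
So R2 = R1 · V_out/(V_CC − V_out) = 19.6 × 10.6/(15.0 − 10.6) = 19.6 × 2.409 = 47.22 MΩ.

R2 ≈ 47.2 MΩ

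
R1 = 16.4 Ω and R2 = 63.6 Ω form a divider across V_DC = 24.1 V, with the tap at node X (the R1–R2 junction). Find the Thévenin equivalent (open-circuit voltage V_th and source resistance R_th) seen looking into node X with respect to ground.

Open-circuit (no load on X): V_th = V_DC · R2/(R1 + R2) = 24.1 × 63.6/(16.40 + 63.6) = 19.16 V.
Looking into X with the source shorted: R_th = R1·R2/(R1+R2) = 16.40 × 63.6/80.00 = 13.04 Ω.

V_th ≈ 19.2 V, R_th ≈ 13.0 Ω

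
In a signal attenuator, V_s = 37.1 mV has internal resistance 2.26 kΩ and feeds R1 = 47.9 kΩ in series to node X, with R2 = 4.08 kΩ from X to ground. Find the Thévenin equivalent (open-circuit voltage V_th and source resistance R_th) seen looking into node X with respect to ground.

V_th ≈ 2.79 mV, R_th ≈ 3.77 kΩ

R1' = 2.26 + 47.9 = 50.16 kΩ (source resistance + R1).
Open-circuit (no load on X): V_th = V_s · R2/(R1' + R2) = 37.1 × 4.08/(50.16 + 4.08) = 2.791 mV.
With V_s suppressed (replaced by a short), R_th = R1' ‖ R2 = (50.16 × 4.08)/(50.16 + 4.08) = 3.773 kΩ.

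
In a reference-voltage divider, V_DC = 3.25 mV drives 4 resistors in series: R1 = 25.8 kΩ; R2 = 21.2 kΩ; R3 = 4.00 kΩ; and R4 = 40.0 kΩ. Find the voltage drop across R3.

Total series resistance ΣR = 25.8 + 21.2 + 4.00 + 40.0 = 91.00 kΩ.
V = V_DC · R/ΣR = 3.25 × 0.04396 = 0.1429 mV.

V ≈ 0.143 mV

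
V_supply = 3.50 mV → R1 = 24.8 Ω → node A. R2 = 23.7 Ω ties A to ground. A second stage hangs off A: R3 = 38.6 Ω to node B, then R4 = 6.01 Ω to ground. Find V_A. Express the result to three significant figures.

V_A ≈ 1.34 mV

Looking into the second stage from A: R3 + R4 = 44.61 Ω appears in parallel with R2.
Effective lower resistance at A: R2 ‖ 44.61 = 15.48 Ω.
First divider: V_A = V_supply · 15.48/(24.8 + 15.48) = 1.345 mV.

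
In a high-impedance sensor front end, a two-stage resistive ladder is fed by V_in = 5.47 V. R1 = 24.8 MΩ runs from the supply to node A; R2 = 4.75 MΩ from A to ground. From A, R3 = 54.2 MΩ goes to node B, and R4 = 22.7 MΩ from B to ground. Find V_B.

Node A sees R2 in parallel with the series input of stage 2, R3 + R4 = 76.90 MΩ.
Effective lower resistance at A: R2 ‖ 76.90 = 4.474 MΩ.
So V_A = 5.47 × 0.1528 = 0.8359 V.
Stage 2 is unloaded, so V_B = V_A · R4/(R3+R4) = 0.8359 × 22.7/76.90 = 0.2468 V.

V_B ≈ 0.247 V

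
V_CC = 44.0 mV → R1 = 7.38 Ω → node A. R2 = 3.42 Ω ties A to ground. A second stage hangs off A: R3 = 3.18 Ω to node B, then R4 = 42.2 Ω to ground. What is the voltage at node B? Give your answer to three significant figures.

Looking into the second stage from A: R3 + R4 = 45.38 Ω appears in parallel with R2.
Effective lower resistance at A: R2 ‖ 45.38 = 3.180 Ω.
So V_A = 44.0 × 0.3012 = 13.25 mV.
V_B = V_A × 0.9299 = 12.32 mV.

V_B ≈ 12.3 mV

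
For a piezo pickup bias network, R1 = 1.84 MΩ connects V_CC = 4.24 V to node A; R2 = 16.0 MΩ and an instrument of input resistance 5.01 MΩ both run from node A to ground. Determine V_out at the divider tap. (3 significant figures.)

The load sits in parallel with R2, giving an effective lower resistance R2' = R2·R_L/(R2+R_L) = 3.815 MΩ.
Now apply the divider: V_out = 4.24 × 0.6746 = 2.860 V.

V_out ≈ 2.86 V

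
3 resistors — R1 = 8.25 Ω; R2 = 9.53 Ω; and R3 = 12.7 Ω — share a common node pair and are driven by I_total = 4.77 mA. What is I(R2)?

I ≈ 1.64 mA

ΣG = 1/8.25 + 1/9.53 + 1/12.7 = 0.3049.
R2 takes the fraction G_k/ΣG = 0.1049/0.3049 = 0.3442, so I = 4.77 × 0.3442 = 1.642 mA.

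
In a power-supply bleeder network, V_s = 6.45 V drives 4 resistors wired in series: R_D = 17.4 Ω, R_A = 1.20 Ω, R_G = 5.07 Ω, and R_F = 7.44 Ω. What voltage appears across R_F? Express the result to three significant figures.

V ≈ 1.54 V

Total series resistance ΣR = 17.4 + 1.20 + 5.07 + 7.44 = 31.11 Ω.
Voltage divider: V = V_s · (7.440 / 31.11) = 6.45 × 0.2392 = 1.543 V.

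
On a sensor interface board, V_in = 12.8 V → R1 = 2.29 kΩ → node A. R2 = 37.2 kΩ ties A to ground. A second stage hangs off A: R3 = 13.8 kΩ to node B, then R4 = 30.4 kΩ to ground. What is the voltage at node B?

V_B ≈ 7.91 V

The second stage (R3 + R4 = 44.20 kΩ) loads node A in parallel with R2.
R2 ‖ (R3+R4) = 20.20 kΩ.
V_A = 12.8 × 20.20/(2.29 + 20.20) = 11.50 V.
Then the unloaded second divider: V_B = V_A × R4/(R3+R4) = 11.50 × 0.6878 = 7.907 V.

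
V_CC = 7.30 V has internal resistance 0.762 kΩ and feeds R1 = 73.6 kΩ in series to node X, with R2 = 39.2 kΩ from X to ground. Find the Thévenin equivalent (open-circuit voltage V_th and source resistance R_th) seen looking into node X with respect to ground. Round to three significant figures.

R1' = 0.762 + 73.6 = 74.36 kΩ (source resistance + R1).
V_th is the unloaded tap voltage: V_CC · R2/(R1'+R2) = 7.30 × 0.3452 = 2.520 V.
Looking into X with the source shorted: R_th = R1'·R2/(R1'+R2) = 74.36 × 39.2/113.6 = 25.67 kΩ.

V_th ≈ 2.52 V, R_th ≈ 25.7 kΩ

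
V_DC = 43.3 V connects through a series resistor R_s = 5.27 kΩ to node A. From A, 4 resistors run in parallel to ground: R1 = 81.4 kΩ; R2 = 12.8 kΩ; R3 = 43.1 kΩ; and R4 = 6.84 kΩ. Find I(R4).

I ≈ 2.67 mA

Combine the parallel branches: R_p = (1/81.4 + 1/12.8 + 1/43.1 + 1/6.84)⁻¹ = 3.849 kΩ.
Node voltage V_A = V_DC · R_p/(R_s + R_p) = 43.3 × 0.4221 = 18.28 V.
Branch current I = V_A/R4 = 18.28/6.84 = 2.672 mA.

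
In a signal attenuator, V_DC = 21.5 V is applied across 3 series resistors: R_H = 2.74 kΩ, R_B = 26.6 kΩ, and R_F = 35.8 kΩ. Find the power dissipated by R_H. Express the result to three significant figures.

Series current I = V_DC/ΣR = 21.5/65.14 = 0.3301 mA.
V(R_H) = I·R = 0.9044 V; P = V·I = 0.9044 × 0.3301 = 0.2985 mW.

P ≈ 0.298 mW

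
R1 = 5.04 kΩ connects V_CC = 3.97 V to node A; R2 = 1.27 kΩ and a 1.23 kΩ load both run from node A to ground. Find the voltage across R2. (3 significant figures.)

The load sits in parallel with R2, giving an effective lower resistance R2' = R2·R_L/(R2+R_L) = 0.6248 kΩ.
Voltage divider with the loaded lower leg: V_out = 3.97 × 0.6248/(5.04 + 0.6248) = 3.97 × 0.1103 = 0.4379 V.

V_out ≈ 0.438 V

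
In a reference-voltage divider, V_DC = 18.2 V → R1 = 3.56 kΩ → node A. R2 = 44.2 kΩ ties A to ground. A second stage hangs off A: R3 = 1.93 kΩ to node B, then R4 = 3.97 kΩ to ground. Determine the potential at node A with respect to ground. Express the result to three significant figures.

Node A sees R2 in parallel with the series input of stage 2, R3 + R4 = 5.900 kΩ.
Effective lower resistance at A: R2 ‖ 5.900 = 5.205 kΩ.
First divider: V_A = V_DC · 5.205/(3.56 + 5.205) = 10.81 V.

V_A ≈ 10.8 V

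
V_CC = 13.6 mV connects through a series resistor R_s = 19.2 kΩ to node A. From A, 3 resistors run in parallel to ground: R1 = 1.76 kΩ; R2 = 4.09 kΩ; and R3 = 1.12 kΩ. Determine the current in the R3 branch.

Equivalent of the parallel group: R_p = 0.5863 kΩ.
V_A = 13.6 × 0.5863/19.79 = 0.4030 mV.
Branch current I = V_A/R3 = 0.4030/1.12 = 0.3598 µA.

I ≈ 0.360 µA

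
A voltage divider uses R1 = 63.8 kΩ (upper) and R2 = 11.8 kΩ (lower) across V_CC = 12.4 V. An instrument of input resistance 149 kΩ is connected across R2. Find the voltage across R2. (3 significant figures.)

The load sits in parallel with R2, giving an effective lower resistance R2' = R2·R_L/(R2+R_L) = 10.93 kΩ.
Now apply the divider: V_out = 12.4 × 0.1463 = 1.814 V.
(Unloaded it would be 1.94 V; the load pulls it down.)

V_out ≈ 1.81 V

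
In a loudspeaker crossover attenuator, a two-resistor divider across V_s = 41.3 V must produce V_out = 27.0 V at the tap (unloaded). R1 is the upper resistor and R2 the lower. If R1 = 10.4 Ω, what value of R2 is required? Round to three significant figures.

R2 ≈ 19.6 Ω

The divider ratio is R2/(R1+R2) = 27.0/41.3 = 0.6538.
So R2 = R1 · V_out/(V_s − V_out) = 10.4 × 27.0/(41.3 − 27.0) = 10.4 × 1.888 = 19.64 Ω.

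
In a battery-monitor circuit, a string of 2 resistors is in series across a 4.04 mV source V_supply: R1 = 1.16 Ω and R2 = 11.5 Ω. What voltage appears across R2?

ΣR = 1.16 + 11.5 = 12.66 Ω.
By the voltage-divider rule, V = 4.04 × 11.50/12.66 = 3.670 mV.

V ≈ 3.67 mV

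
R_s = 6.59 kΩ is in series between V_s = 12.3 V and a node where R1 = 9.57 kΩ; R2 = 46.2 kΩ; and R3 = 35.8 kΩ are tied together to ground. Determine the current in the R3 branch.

I ≈ 0.170 mA

Parallel bank: R_p = 1/(1/9.57 + 1/46.2 + 1/35.8) = 6.491 kΩ.
V_A = 12.3 × 6.491/13.08 = 6.103 V.
I(R3) = V_A / R3 = 6.103/35.8 = 0.1705 mA.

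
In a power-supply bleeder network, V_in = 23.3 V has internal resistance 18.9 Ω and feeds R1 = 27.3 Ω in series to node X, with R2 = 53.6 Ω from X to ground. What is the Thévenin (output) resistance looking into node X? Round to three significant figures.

R_th ≈ 24.8 Ω

R1' = 18.9 + 27.3 = 46.20 Ω (source resistance + R1).
With V_in suppressed (replaced by a short), R_th = R1' ‖ R2 = (46.20 × 53.6)/(46.20 + 53.6) = 24.81 Ω.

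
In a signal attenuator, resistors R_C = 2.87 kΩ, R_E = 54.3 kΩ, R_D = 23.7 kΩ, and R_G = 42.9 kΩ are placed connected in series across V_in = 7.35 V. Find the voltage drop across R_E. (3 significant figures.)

ΣR = 2.87 + 54.3 + 23.7 + 42.9 = 123.8 kΩ.
By the voltage-divider rule, V = 7.35 × 54.30/123.8 = 3.225 V.

V ≈ 3.22 V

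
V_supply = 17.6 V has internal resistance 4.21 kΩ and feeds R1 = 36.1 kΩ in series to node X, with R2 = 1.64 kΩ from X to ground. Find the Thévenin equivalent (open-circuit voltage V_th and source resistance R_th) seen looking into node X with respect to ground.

V_th ≈ 0.688 V, R_th ≈ 1.58 kΩ

R1' = 4.21 + 36.1 = 40.31 kΩ (source resistance + R1).
With X open, the divider is unloaded: V_th = 17.6 × 1.64/41.95 = 0.6881 V.
With V_supply suppressed (replaced by a short), R_th = R1' ‖ R2 = (40.31 × 1.64)/(40.31 + 1.64) = 1.576 kΩ.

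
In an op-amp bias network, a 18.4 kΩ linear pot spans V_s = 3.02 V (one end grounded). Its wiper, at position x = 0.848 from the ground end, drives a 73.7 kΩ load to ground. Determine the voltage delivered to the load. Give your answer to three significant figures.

The pot divides into 2.797 kΩ above the wiper and 15.60 kΩ below.
R_L loads the lower segment: effective lower R = 12.88 kΩ.
Then V_out = V_s · 12.88/(2.797 + 12.88) = 2.481 V.

V_out ≈ 2.48 V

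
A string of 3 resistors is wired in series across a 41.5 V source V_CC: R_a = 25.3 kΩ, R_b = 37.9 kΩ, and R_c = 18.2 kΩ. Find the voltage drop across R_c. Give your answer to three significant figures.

ΣR = 25.3 + 37.9 + 18.2 = 81.40 kΩ.
By the voltage-divider rule, V = 41.5 × 18.20/81.40 = 9.279 V.

V ≈ 9.28 V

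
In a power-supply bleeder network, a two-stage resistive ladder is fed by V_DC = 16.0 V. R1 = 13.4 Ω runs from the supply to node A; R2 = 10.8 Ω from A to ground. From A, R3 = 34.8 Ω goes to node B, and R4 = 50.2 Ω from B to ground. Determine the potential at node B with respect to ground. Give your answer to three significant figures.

Looking into the second stage from A: R3 + R4 = 85.00 Ω appears in parallel with R2.
R2 ‖ (R3+R4) = 9.582 Ω.
First divider: V_A = V_DC · 9.582/(13.4 + 9.582) = 6.671 V.
Then the unloaded second divider: V_B = V_A × R4/(R3+R4) = 6.671 × 0.5906 = 3.940 V.

V_B ≈ 3.94 V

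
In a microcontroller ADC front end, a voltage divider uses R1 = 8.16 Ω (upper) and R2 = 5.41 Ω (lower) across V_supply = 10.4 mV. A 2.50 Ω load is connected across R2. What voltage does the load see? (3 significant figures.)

V_out ≈ 1.80 mV

R2 ‖ R_L = (5.41 × 2.50)/(5.41 + 2.50) = 1.710 Ω.
Now apply the divider: V_out = 10.4 × 0.1732 = 1.802 mV.
(Unloaded it would be 4.15 mV; the load pulls it down.)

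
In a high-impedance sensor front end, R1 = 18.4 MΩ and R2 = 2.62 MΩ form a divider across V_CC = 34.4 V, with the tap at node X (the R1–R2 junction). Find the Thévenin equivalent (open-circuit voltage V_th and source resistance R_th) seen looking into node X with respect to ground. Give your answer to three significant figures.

V_th is the unloaded tap voltage: V_CC · R2/(R1+R2) = 34.4 × 0.1246 = 4.288 V.
Zeroing V_CC shorts the top of R1 to ground, so R_th = R1 ‖ R2 = 2.293 MΩ.

V_th ≈ 4.29 V, R_th ≈ 2.29 MΩ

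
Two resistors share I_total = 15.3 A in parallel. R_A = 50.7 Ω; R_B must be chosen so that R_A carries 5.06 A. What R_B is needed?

R_B ≈ 25.1 Ω

Two-branch current divider: I_A = I_total · R_B/(R_A + R_B).
5.06/15.3 = R_B/(R_A + R_B) → R_B = R_A · (0.3307)/(1 − 0.3307) = 50.7 × 0.4941 = 25.05 Ω.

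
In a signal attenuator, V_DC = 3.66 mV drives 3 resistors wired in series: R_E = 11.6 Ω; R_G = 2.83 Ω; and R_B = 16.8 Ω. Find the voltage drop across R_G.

Total series resistance ΣR = 11.6 + 2.83 + 16.8 = 31.23 Ω.
By the voltage-divider rule, V = 3.66 × 2.830/31.23 = 0.3317 mV.

V ≈ 0.332 mV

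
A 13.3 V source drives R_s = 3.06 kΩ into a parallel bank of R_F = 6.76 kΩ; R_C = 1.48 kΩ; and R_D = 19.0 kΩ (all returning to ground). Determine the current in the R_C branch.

I ≈ 2.44 mA

Combine the parallel branches: R_p = (1/6.76 + 1/1.48 + 1/19.0)⁻¹ = 1.141 kΩ.
Node voltage V_A = V_CC · R_p/(R_s + R_p) = 13.3 × 0.2716 = 3.613 V.
Branch current I = V_A/R_C = 3.613/1.48 = 2.441 mA.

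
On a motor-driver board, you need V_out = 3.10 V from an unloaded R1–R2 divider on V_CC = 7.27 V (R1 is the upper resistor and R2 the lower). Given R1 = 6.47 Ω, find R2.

V_out/V_CC = R2/(R1+R2) = 0.4264.
R2 = R1 · 0.4264/(1 − 0.4264) = 4.810 Ω.

R2 ≈ 4.81 Ω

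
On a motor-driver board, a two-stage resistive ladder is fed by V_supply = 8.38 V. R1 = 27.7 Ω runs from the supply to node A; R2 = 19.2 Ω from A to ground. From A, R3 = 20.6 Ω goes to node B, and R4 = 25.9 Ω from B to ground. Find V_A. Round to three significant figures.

Node A sees R2 in parallel with the series input of stage 2, R3 + R4 = 46.50 Ω.
R2 ‖ (R3+R4) = 13.59 Ω.
V_A = 8.38 × 13.59/(27.7 + 13.59) = 2.758 V.

V_A ≈ 2.76 V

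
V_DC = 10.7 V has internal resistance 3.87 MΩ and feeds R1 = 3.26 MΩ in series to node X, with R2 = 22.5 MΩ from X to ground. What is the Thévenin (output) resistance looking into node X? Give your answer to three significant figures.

R1' = 3.87 + 3.26 = 7.130 MΩ (source resistance + R1).
Looking into X with the source shorted: R_th = R1'·R2/(R1'+R2) = 7.130 × 22.5/29.63 = 5.414 MΩ.

R_th ≈ 5.41 MΩ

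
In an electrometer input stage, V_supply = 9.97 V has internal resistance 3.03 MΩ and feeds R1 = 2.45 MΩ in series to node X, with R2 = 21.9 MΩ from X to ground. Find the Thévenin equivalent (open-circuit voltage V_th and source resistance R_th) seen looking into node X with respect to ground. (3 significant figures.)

V_th ≈ 7.97 V, R_th ≈ 4.38 MΩ

R1' = 3.03 + 2.45 = 5.480 MΩ (source resistance + R1).
Open-circuit (no load on X): V_th = V_supply · R2/(R1' + R2) = 9.97 × 21.9/(5.480 + 21.9) = 7.975 V.
Looking into X with the source shorted: R_th = R1'·R2/(R1'+R2) = 5.480 × 21.9/27.38 = 4.383 MΩ.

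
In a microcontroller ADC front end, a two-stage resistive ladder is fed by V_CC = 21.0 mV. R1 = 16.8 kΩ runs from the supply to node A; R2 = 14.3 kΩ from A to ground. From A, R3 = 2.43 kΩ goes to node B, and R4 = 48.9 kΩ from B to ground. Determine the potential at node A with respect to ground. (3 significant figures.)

The second stage (R3 + R4 = 51.33 kΩ) loads node A in parallel with R2.
R2 ‖ (R3+R4) = 11.18 kΩ.
V_A = 21.0 × 11.18/(16.8 + 11.18) = 8.393 mV.

V_A ≈ 8.39 mV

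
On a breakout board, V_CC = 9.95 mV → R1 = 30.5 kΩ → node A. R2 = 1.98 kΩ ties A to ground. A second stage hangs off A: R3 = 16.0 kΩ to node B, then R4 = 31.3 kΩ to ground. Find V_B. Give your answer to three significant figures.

Looking into the second stage from A: R3 + R4 = 47.30 kΩ appears in parallel with R2.
Effective lower resistance at A: R2 ‖ 47.30 = 1.900 kΩ.
First divider: V_A = V_CC · 1.900/(30.5 + 1.900) = 0.5836 mV.
Then the unloaded second divider: V_B = V_A × R4/(R3+R4) = 0.5836 × 0.6617 = 0.3862 mV.

V_B ≈ 0.386 mV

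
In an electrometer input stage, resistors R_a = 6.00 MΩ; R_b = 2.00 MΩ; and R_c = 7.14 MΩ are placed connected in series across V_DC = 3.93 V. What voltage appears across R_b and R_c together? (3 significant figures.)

Total series resistance ΣR = 6.00 + 2.00 + 7.14 = 15.14 MΩ.
R_{R_b..R_c} = 2.00 + 7.14 = 9.140 MΩ.
Voltage divider: V = V_DC · (9.140 / 15.14) = 3.93 × 0.6037 = 2.373 V.

V ≈ 2.37 V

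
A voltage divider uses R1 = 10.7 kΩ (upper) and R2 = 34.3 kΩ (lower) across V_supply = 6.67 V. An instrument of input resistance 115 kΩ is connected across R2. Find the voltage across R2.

V_out ≈ 4.75 V

The load sits in parallel with R2, giving an effective lower resistance R2' = R2·R_L/(R2+R_L) = 26.42 kΩ.
Now apply the divider: V_out = 6.67 × 0.7117 = 4.747 V.
(Unloaded it would be 5.08 V; the load pulls it down.)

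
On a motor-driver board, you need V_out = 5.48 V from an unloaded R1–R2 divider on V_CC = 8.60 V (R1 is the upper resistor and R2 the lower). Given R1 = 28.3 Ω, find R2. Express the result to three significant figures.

Required fraction k = V_out/V_CC = 0.6372.
R2 = R1 · 0.6372/(1 − 0.6372) = 49.71 Ω.

R2 ≈ 49.7 Ω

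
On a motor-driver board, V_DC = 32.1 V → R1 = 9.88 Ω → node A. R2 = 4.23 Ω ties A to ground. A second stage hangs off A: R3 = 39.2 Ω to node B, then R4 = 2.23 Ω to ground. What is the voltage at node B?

Node A sees R2 in parallel with the series input of stage 2, R3 + R4 = 41.43 Ω.
Effective lower resistance at A: R2 ‖ 41.43 = 3.838 Ω.
First divider: V_A = V_DC · 3.838/(9.88 + 3.838) = 8.981 V.
Then the unloaded second divider: V_B = V_A × R4/(R3+R4) = 8.981 × 0.05383 = 0.4834 V.

V_B ≈ 0.483 V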